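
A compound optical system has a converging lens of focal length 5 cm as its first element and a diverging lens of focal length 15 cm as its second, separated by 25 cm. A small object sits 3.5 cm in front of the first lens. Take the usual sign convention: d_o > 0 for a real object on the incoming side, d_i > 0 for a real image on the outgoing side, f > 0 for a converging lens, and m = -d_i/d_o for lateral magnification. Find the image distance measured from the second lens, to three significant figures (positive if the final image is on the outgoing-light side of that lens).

-10.6 cm

Applying the thin-lens equation to the first lens, 1/5 = 1/3.5 + 1/d_i1, which gives d_i1 = -11.667 cm.
The intermediate image is virtual, 11.667 cm to the left of lens 1, so d_o2 = L - d_i1 = 25 - (-11.667) = 36.667 cm.
Applying the thin-lens equation again with f_2 = -15 cm and d_o2 = 36.667 cm gives d_i2 = -10.645 cm.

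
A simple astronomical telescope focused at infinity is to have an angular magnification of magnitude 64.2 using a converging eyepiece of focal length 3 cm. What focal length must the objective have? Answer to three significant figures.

193 cm

|M| = f_obj/|f_eye|, so f_obj = |M| x |f_eye| = 64.2 x 3 = 192.600 cm.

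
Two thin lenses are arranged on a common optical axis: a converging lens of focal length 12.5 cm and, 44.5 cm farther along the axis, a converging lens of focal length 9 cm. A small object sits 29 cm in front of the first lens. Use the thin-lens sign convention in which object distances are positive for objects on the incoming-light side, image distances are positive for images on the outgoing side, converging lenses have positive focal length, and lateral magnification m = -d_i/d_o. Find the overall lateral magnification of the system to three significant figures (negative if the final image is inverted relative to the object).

Applying the thin-lens equation to the first lens, 1/12.5 = 1/29 + 1/d_i1, which gives d_i1 = 21.970 cm.
Its lateral magnification is m_1 = -d_i1/d_o1 = -(21.970)/29 = -0.7576.
The intermediate image is 21.970 cm to the right of lens 1, so d_o2 = L - d_i1 = 44.5 - 21.970 = 22.530 cm.
Applying the thin-lens equation again with f_2 = 9 cm and d_o2 = 22.530 cm gives d_i2 = 14.987 cm.
m_2 = -(14.987)/(22.530) = -0.6652.
Total m = m_1 x m_2 = (-0.7576)(-0.6652) = 0.5039.

0.504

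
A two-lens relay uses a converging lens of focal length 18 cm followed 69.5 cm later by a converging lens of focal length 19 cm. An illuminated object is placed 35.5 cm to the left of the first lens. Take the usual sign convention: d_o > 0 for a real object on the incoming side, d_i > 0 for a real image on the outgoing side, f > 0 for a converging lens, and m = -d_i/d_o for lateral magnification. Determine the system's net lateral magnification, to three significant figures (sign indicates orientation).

1.40

Applying the thin-lens equation to the first lens, 1/18 = 1/35.5 + 1/d_i1, which gives d_i1 = 36.514 cm.
Its lateral magnification is m_1 = -d_i1/d_o1 = -(36.514)/35.5 = -1.0286.
That image sits 32.986 cm in front of the second lens, so d_o2 = 32.986 cm.
Applying the thin-lens equation again with f_2 = 19 cm and d_o2 = 32.986 cm gives d_i2 = 44.812 cm.
m_2 = -(44.812)/(32.986) = -1.3585.
Overall magnification: m = m_1 m_2 = 1.3973.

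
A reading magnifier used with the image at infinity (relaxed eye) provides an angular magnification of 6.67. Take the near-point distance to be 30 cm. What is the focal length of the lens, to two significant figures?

4.5 cm

For the image at infinity, M = D/f.
f = D/M = 30/6.67 = 4.498 cm.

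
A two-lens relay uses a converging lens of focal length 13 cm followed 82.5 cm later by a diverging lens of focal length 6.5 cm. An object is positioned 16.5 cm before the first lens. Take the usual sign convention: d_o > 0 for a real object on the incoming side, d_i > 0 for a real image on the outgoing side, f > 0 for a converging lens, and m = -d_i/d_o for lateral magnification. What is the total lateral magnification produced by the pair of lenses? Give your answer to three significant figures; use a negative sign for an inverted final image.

-0.871

Applying the thin-lens equation to the first lens, 1/13 = 1/16.5 + 1/d_i1, which gives d_i1 = 61.286 cm.
Its lateral magnification is m_1 = -d_i1/d_o1 = -(61.286)/16.5 = -3.7143.
Object distance for lens 2: d_o2 = 82.5 - 61.286 = 21.214 cm.
Applying the thin-lens equation again with f_2 = -6.5 cm and d_o2 = 21.214 cm gives d_i2 = -4.976 cm.
m_2 = -(-4.976)/(21.214) = 0.2345.
Total m = m_1 x m_2 = (-3.7143)(0.2345) = -0.8711.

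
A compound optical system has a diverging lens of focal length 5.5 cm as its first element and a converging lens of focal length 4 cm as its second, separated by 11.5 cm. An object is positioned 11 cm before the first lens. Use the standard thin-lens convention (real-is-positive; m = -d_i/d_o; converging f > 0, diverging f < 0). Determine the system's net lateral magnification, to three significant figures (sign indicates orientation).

Lens 1: 1/d_i1 = 1/f_1 - 1/d_o1 = 1/(-5.5) - 1/11 = -0.27273 cm^-1, so d_i1 = -3.667 cm.
m_1 = -(-3.667)/11 = 0.3333.
With d_i1 < 0 the first image is virtual and lies on the object side; the object distance for lens 2 is d_o2 = 11.5 - (-3.667) = 15.167 cm.
Lens 2: 1/d_i2 = 1/f_2 - 1/d_o2 = 1/4 - 1/(15.167) = 0.18407 cm^-1, so d_i2 = 5.433 cm.
m_2 = -(5.433)/(15.167) = -0.3582.
Total m = m_1 x m_2 = (0.3333)(-0.3582) = -0.1194.

-0.119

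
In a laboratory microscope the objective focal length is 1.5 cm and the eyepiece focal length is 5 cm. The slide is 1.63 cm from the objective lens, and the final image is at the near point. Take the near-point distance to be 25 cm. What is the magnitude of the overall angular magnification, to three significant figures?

69.2

Objective: 1/d_i = 1/f_obj - 1/d_o = 1/1.5 - 1/1.63 = 0.05317 cm^-1, so d_i = 18.808 cm.
m_obj = -d_i/d_o = -18.808/1.63 = -11.538.
Eyepiece angular magnification (image at near point): M_eye = 1 + D/f_e = 1 + 25/5 = 6.000.
Overall M = m_obj x M_eye = (-11.538)(6.000) = -69.23.
|M| = 69.23.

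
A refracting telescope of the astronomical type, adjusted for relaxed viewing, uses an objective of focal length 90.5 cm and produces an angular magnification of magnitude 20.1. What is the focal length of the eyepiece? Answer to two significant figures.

|M| = f_obj/f_eye, so f_eye = f_obj/|M| = 90.5/20.1 = 4.502 cm.

4.5 cm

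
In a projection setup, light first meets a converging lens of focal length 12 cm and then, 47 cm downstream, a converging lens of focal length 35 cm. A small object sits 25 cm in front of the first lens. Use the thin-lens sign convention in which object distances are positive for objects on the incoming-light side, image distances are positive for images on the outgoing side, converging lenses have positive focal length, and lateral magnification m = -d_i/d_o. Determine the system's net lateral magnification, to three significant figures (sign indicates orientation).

-2.92

Applying the thin-lens equation to the first lens, 1/12 = 1/25 + 1/d_i1, which gives d_i1 = 23.077 cm.
Its lateral magnification is m_1 = -d_i1/d_o1 = -(23.077)/25 = -0.9231.
That image sits 23.923 cm in front of the second lens, so d_o2 = 23.923 cm.
Applying the thin-lens equation again with f_2 = 35 cm and d_o2 = 23.923 cm gives d_i2 = -75.590 cm.
m_2 = -(-75.590)/(23.923) = 3.1597.
Overall magnification: m = m_1 m_2 = -2.9167.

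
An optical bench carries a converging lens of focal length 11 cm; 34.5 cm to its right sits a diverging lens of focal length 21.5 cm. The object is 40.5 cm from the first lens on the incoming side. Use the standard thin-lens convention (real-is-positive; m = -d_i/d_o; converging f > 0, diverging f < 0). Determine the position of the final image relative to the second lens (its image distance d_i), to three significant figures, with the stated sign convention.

-10.2 cm

First lens: d_i1 = 1/(1/11 - 1/40.5) = 15.102 cm.
The intermediate image is 15.102 cm to the right of lens 1, so d_o2 = L - d_i1 = 34.5 - 15.102 = 19.398 cm.
Second lens: d_i2 = 1/(1/(-21.5) - 1/(19.398)) = -10.198 cm.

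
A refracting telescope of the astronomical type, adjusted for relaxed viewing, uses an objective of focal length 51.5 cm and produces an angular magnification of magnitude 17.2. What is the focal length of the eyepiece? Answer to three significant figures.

|M| = f_obj/f_eye, so f_eye = f_obj/|M| = 51.5/17.2 = 2.994 cm.

2.99 cm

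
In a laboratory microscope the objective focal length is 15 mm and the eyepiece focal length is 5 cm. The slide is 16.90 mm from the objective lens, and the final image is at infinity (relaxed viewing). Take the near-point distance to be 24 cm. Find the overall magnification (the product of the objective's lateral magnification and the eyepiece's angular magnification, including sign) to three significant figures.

-37.9

Convert to cm: f_obj = 15 mm = 1.5 cm; d_o = 16.90 mm = 1.69 cm.
Objective: 1/d_i = 1/f_obj - 1/d_o = 1/1.5 - 1/1.69 = 0.07495 cm^-1, so d_i = 13.342 cm.
m_obj = -d_i/d_o = -13.342/1.69 = -7.895.
Eyepiece angular magnification (image at infinity): M_eye = D/f_e = 24/5 = 4.800.
Overall M = m_obj x M_eye = (-7.895)(4.800) = -37.89.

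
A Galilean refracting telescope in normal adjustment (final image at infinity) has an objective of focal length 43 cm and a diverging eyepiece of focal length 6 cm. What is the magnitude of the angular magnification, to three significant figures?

7.17

|M| = f_obj/|f_eye| = 43/6 = 7.167.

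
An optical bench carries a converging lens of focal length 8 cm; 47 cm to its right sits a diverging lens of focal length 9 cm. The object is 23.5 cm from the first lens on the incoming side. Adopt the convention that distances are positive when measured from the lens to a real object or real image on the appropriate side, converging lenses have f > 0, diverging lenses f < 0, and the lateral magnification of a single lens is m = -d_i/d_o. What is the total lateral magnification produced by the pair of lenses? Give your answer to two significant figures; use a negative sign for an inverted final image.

First lens: d_i1 = 1/(1/8 - 1/23.5) = 12.129 cm.
m_1 = -(12.129)/23.5 = -0.5161.
The intermediate image is 12.129 cm to the right of lens 1, so d_o2 = L - d_i1 = 47 - 12.129 = 34.871 cm.
Second lens: d_i2 = 1/(1/(-9) - 1/(34.871)) = -7.154 cm.
m_2 = -(-7.154)/(34.871) = 0.2051.
Total m = m_1 x m_2 = (-0.5161)(0.2051) = -0.1059.

-0.11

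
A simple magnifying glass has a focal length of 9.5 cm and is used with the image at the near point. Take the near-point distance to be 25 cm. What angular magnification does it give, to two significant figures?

3.6

M = 1 + D/f = 1 + 25/9.5 = 3.632.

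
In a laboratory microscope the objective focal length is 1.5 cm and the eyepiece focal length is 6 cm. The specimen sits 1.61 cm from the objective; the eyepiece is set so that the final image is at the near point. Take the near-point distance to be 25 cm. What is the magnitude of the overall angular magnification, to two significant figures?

Objective: 1/d_i = 1/f_obj - 1/d_o = 1/1.5 - 1/1.61 = 0.04555 cm^-1, so d_i = 21.955 cm.
m_obj = -d_i/d_o = -21.955/1.61 = -13.636.
Eyepiece angular magnification (image at near point): M_eye = 1 + D/f_e = 1 + 25/6 = 5.167.
Overall M = m_obj x M_eye = (-13.636)(5.167) = -70.45.
|M| = 70.45.

70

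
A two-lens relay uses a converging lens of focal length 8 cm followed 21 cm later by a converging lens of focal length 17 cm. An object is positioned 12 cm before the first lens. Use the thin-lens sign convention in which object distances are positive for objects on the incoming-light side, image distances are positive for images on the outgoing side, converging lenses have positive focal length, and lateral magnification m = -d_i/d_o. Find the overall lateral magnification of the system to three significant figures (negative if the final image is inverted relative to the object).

-1.70

First lens: d_i1 = 1/(1/8 - 1/12) = 24.000 cm.
m_1 = -(24.000)/12 = -2.0000.
This image would form 24.000 cm past lens 1, i.e. 3.000 cm beyond lens 2, so it is a virtual object for lens 2: d_o2 = 21 - 24.000 = -3.000 cm.
Second lens: d_i2 = 1/(1/17 - 1/(-3.000)) = 2.550 cm.
m_2 = -(2.550)/(-3.000) = 0.8500.
Overall magnification: m = m_1 m_2 = -1.7000.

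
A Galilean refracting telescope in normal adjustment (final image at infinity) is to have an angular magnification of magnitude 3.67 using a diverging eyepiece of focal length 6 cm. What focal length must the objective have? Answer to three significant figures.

22.0 cm

|M| = f_obj/|f_eye|, so f_obj = |M| x |f_eye| = 3.67 x 6 = 22.020 cm.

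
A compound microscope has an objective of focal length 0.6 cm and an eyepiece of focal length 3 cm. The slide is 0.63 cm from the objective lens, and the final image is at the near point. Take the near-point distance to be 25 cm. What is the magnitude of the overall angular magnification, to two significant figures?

Objective: 1/d_i = 1/f_obj - 1/d_o = 1/0.6 - 1/0.63 = 0.07937 cm^-1, so d_i = 12.600 cm.
m_obj = -d_i/d_o = -12.600/0.63 = -20.000.
Eyepiece angular magnification (image at near point): M_eye = 1 + D/f_e = 1 + 25/3 = 9.333.
Overall M = m_obj x M_eye = (-20.000)(9.333) = -186.67.
|M| = 186.67.

190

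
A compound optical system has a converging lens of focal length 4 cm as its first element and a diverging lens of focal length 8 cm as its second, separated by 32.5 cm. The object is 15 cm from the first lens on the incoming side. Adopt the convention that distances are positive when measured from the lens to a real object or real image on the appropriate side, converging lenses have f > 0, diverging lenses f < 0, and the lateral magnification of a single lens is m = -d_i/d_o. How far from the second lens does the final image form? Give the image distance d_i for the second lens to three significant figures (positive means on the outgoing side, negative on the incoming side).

Applying the thin-lens equation to the first lens, 1/4 = 1/15 + 1/d_i1, which gives d_i1 = 5.455 cm.
That image sits 27.045 cm in front of the second lens, so d_o2 = 27.045 cm.
Applying the thin-lens equation again with f_2 = -8 cm and d_o2 = 27.045 cm gives d_i2 = -6.174 cm.

-6.17 cm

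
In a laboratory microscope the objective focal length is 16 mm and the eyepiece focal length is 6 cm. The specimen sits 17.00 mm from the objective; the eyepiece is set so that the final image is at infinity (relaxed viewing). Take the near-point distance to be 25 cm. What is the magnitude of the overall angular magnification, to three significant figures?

Convert to cm: f_obj = 16 mm = 1.6 cm; d_o = 17.00 mm = 1.70 cm.
Objective: 1/d_i = 1/f_obj - 1/d_o = 1/1.6 - 1/1.70 = 0.03676 cm^-1, so d_i = 27.200 cm.
m_obj = -d_i/d_o = -27.200/1.70 = -16.000.
Eyepiece angular magnification (image at infinity): M_eye = D/f_e = 25/6 = 4.167.
Overall M = m_obj x M_eye = (-16.000)(4.167) = -66.67.
|M| = 66.67.

66.7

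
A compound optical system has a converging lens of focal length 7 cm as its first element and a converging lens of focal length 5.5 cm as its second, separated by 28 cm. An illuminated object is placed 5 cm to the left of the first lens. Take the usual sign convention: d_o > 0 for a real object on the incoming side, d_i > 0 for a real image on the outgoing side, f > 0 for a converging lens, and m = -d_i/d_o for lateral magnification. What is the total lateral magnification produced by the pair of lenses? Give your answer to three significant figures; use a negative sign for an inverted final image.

-0.481

Applying the thin-lens equation to the first lens, 1/7 = 1/5 + 1/d_i1, which gives d_i1 = -17.500 cm.
Its lateral magnification is m_1 = -d_i1/d_o1 = -(-17.500)/5 = 3.5000.
The intermediate image is virtual, 17.500 cm to the left of lens 1, so d_o2 = L - d_i1 = 28 - (-17.500) = 45.500 cm.
Applying the thin-lens equation again with f_2 = 5.5 cm and d_o2 = 45.500 cm gives d_i2 = 6.256 cm.
m_2 = -(6.256)/(45.500) = -0.1375.
The system's lateral magnification is m_1 m_2 = (3.5000)(-0.1375) = -0.4812.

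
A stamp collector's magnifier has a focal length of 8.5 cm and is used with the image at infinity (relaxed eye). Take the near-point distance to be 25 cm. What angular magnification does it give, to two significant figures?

2.9

M = D/f = 25/8.5 = 2.941.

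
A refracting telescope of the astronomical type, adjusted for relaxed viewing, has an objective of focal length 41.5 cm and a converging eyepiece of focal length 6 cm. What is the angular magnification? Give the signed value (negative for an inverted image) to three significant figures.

M = -f_obj/f_eye = -41.5/(6) = -6.917.

-6.92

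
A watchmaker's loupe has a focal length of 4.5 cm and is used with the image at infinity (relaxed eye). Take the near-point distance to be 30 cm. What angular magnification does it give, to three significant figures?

M = D/f = 30/4.5 = 6.667.

6.67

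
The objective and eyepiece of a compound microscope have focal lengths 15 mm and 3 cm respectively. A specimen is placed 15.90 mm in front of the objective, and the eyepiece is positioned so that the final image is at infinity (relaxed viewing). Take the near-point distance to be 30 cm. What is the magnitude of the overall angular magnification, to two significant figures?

170

Convert to cm: f_obj = 15 mm = 1.5 cm; d_o = 15.90 mm = 1.59 cm.
Objective: 1/d_i = 1/f_obj - 1/d_o = 1/1.5 - 1/1.59 = 0.03774 cm^-1, so d_i = 26.500 cm.
m_obj = -d_i/d_o = -26.500/1.59 = -16.667.
Eyepiece angular magnification (image at infinity): M_eye = D/f_e = 30/3 = 10.000.
Overall M = m_obj x M_eye = (-16.667)(10.000) = -166.67.
|M| = 166.67.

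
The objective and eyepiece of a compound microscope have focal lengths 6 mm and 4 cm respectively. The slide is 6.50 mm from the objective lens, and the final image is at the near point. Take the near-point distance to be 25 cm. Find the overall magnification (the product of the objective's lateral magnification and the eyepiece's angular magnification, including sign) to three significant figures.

Convert to cm: f_obj = 6 mm = 0.6 cm; d_o = 6.50 mm = 0.65 cm.
Objective: 1/d_i = 1/f_obj - 1/d_o = 1/0.6 - 1/0.65 = 0.12821 cm^-1, so d_i = 7.800 cm.
m_obj = -d_i/d_o = -7.800/0.65 = -12.000.
Eyepiece angular magnification (image at near point): M_eye = 1 + D/f_e = 1 + 25/4 = 7.250.
Overall M = m_obj x M_eye = (-12.000)(7.250) = -87.00.

-87.0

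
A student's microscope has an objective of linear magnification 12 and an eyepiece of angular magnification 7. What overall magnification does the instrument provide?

84

The overall magnification of a compound microscope is the product of the objective and eyepiece magnifications:
M = M_obj x M_eye = 12 x 7 = 84.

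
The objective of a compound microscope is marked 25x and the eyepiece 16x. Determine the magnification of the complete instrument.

The overall magnification of a compound microscope is the product of the objective and eyepiece magnifications:
M = M_obj x M_eye = 25 x 16 = 400.

400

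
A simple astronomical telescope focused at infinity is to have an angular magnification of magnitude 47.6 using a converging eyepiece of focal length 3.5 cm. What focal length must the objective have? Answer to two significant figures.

|M| = f_obj/|f_eye|, so f_obj = |M| x |f_eye| = 47.6 x 3.5 = 166.600 cm.

170 cm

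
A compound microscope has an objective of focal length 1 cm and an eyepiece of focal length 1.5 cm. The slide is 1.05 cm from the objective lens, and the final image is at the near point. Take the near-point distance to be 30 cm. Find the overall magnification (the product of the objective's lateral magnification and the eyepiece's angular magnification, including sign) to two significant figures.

Objective: 1/d_i = 1/f_obj - 1/d_o = 1/1 - 1/1.05 = 0.04762 cm^-1, so d_i = 21.000 cm.
m_obj = -d_i/d_o = -21.000/1.05 = -20.000.
Eyepiece angular magnification (image at near point): M_eye = 1 + D/f_e = 1 + 30/1.5 = 21.000.
Overall M = m_obj x M_eye = (-20.000)(21.000) = -420.00.

-420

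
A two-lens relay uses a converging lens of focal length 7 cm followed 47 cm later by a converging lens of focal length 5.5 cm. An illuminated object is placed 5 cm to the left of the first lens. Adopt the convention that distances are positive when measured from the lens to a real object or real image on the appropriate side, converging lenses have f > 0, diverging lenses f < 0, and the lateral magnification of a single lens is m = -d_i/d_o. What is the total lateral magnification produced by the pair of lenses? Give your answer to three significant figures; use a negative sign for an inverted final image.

-0.326

Lens 1: 1/d_i1 = 1/f_1 - 1/d_o1 = 1/7 - 1/5 = -0.05714 cm^-1, so d_i1 = -17.500 cm.
m_1 = -(-17.500)/5 = 3.5000.
The intermediate image is virtual, 17.500 cm to the left of lens 1, so d_o2 = L - d_i1 = 47 - (-17.500) = 64.500 cm.
Lens 2: 1/d_i2 = 1/f_2 - 1/d_o2 = 1/5.5 - 1/(64.500) = 0.16631 cm^-1, so d_i2 = 6.013 cm.
m_2 = -(6.013)/(64.500) = -0.0932.
Total m = m_1 x m_2 = (3.5000)(-0.0932) = -0.3263.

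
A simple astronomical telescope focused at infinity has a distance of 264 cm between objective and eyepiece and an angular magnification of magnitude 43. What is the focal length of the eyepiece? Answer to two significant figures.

In normal adjustment the tube length equals f_obj + f_eye and |M| = f_obj/f_eye.
So f_obj = 43 f_eye and 43 f_eye + f_eye = 264 cm, giving f_eye = 264/44 = 6.000 cm and f_obj = 258.000 cm.

6.0 cm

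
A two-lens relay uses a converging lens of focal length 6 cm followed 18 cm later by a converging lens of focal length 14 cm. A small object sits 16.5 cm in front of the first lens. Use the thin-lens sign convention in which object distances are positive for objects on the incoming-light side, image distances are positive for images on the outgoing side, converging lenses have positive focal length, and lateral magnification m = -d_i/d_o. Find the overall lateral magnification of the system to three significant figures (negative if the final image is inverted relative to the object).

First lens: d_i1 = 1/(1/6 - 1/16.5) = 9.429 cm.
m_1 = -(9.429)/16.5 = -0.5714.
The intermediate image is 9.429 cm to the right of lens 1, so d_o2 = L - d_i1 = 18 - 9.429 = 8.571 cm.
Second lens: d_i2 = 1/(1/14 - 1/(8.571)) = -22.105 cm.
m_2 = -(-22.105)/(8.571) = 2.5789.
The system's lateral magnification is m_1 m_2 = (-0.5714)(2.5789) = -1.4737.

-1.47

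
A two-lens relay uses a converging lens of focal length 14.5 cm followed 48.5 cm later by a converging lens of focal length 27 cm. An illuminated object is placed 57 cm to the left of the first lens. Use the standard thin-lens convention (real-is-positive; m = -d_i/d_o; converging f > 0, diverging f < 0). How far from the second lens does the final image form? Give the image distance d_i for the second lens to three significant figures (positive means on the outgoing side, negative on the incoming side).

382 cm

Applying the thin-lens equation to the first lens, 1/14.5 = 1/57 + 1/d_i1, which gives d_i1 = 19.447 cm.
Object distance for lens 2: d_o2 = 48.5 - 19.447 = 29.053 cm.
Applying the thin-lens equation again with f_2 = 27 cm and d_o2 = 29.053 cm gives d_i2 = 382.100 cm.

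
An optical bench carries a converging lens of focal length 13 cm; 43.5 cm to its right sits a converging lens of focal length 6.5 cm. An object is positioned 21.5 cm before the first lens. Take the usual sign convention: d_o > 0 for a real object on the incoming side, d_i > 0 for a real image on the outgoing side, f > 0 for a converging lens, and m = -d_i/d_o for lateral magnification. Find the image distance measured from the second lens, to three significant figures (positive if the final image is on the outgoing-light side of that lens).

First lens: d_i1 = 1/(1/13 - 1/21.5) = 32.882 cm.
Object distance for lens 2: d_o2 = 43.5 - 32.882 = 10.618 cm.
Second lens: d_i2 = 1/(1/6.5 - 1/(10.618)) = 16.761 cm.

16.8 cm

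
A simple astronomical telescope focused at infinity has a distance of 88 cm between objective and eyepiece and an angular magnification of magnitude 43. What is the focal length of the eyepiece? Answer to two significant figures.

In normal adjustment the tube length equals f_obj + f_eye and |M| = f_obj/f_eye.
So f_obj = 43 f_eye and 43 f_eye + f_eye = 88 cm, giving f_eye = 88/44 = 2.000 cm and f_obj = 86.000 cm.

2.0 cm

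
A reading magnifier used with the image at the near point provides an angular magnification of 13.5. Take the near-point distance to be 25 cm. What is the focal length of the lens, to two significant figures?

For the image at the near point, M = 1 + D/f.
f = D/(M - 1) = 25/(13.5 - 1) = 2.000 cm.

2.0 cm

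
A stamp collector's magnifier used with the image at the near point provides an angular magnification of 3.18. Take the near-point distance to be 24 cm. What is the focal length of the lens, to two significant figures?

11 cm

For the image at the near point, M = 1 + D/f.
f = D/(M - 1) = 24/(3.18 - 1) = 11.009 cm.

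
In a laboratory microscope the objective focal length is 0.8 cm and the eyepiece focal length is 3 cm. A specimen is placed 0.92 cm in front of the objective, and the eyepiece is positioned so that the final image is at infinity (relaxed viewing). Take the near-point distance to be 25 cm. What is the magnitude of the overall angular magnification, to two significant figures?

Objective: 1/d_i = 1/f_obj - 1/d_o = 1/0.8 - 1/0.92 = 0.16304 cm^-1, so d_i = 6.133 cm.
m_obj = -d_i/d_o = -6.133/0.92 = -6.667.
Eyepiece angular magnification (image at infinity): M_eye = D/f_e = 25/3 = 8.333.
Overall M = m_obj x M_eye = (-6.667)(8.333) = -55.56.
|M| = 55.56.

56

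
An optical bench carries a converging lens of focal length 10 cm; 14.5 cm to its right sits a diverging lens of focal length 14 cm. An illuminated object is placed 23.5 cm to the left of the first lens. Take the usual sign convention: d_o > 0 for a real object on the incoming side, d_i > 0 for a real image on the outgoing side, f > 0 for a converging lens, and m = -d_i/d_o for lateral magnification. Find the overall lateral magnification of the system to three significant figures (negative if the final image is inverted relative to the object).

-0.935

First lens: d_i1 = 1/(1/10 - 1/23.5) = 17.407 cm.
m_1 = -(17.407)/23.5 = -0.7407.
Since 17.407 cm > 14.5 cm, the first image lies past the second lens and serves as a virtual object: d_o2 = L - d_i1 = -2.907 cm.
Second lens: d_i2 = 1/(1/(-14) - 1/(-2.907)) = 3.669 cm.
m_2 = -(3.669)/(-2.907) = 1.2621.
The system's lateral magnification is m_1 m_2 = (-0.7407)(1.2621) = -0.9349.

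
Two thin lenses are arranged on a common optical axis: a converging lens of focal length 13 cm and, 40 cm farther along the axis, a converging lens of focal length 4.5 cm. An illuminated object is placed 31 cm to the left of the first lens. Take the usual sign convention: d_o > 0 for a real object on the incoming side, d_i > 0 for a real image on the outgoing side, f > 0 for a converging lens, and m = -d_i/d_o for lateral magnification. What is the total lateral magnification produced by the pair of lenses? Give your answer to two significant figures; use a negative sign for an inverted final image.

0.25

Applying the thin-lens equation to the first lens, 1/13 = 1/31 + 1/d_i1, which gives d_i1 = 22.389 cm.
Its lateral magnification is m_1 = -d_i1/d_o1 = -(22.389)/31 = -0.7222.
That image sits 17.611 cm in front of the second lens, so d_o2 = 17.611 cm.
Applying the thin-lens equation again with f_2 = 4.5 cm and d_o2 = 17.611 cm gives d_i2 = 6.044 cm.
m_2 = -(6.044)/(17.611) = -0.3432.
Overall magnification: m = m_1 m_2 = 0.2479.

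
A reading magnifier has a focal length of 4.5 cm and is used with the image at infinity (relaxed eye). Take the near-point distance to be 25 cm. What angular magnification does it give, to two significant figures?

M = D/f = 25/4.5 = 5.556.

5.6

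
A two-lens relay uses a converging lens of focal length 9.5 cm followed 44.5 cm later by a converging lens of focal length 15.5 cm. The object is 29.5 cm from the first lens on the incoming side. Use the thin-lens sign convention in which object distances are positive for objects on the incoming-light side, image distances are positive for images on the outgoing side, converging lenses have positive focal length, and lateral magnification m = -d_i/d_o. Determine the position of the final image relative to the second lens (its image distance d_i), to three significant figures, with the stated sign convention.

31.5 cm

Lens 1: 1/d_i1 = 1/f_1 - 1/d_o1 = 1/9.5 - 1/29.5 = 0.07136 cm^-1, so d_i1 = 14.012 cm.
The intermediate image is 14.012 cm to the right of lens 1, so d_o2 = L - d_i1 = 44.5 - 14.012 = 30.488 cm.
Lens 2: 1/d_i2 = 1/f_2 - 1/d_o2 = 1/15.5 - 1/(30.488) = 0.03172 cm^-1, so d_i2 = 31.530 cm.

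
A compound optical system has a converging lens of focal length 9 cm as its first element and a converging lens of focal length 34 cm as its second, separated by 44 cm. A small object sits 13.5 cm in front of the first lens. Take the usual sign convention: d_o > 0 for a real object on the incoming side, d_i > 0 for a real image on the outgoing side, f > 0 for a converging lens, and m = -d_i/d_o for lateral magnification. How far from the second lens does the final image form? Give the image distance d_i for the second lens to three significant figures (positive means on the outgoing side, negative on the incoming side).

-34.0 cm

Lens 1: 1/d_i1 = 1/f_1 - 1/d_o1 = 1/9 - 1/13.5 = 0.03704 cm^-1, so d_i1 = 27.000 cm.
That image sits 17.000 cm in front of the second lens, so d_o2 = 17.000 cm.
Lens 2: 1/d_i2 = 1/f_2 - 1/d_o2 = 1/34 - 1/(17.000) = -0.02941 cm^-1, so d_i2 = -34.000 cm.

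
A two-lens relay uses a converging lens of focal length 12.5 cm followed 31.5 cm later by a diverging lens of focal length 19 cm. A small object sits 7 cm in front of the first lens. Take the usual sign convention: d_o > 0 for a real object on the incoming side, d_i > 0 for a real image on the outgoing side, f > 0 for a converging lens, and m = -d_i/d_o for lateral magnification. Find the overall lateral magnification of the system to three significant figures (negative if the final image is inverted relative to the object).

Applying the thin-lens equation to the first lens, 1/12.5 = 1/7 + 1/d_i1, which gives d_i1 = -15.909 cm.
Its lateral magnification is m_1 = -d_i1/d_o1 = -(-15.909)/7 = 2.2727.
With d_i1 < 0 the first image is virtual and lies on the object side; the object distance for lens 2 is d_o2 = 31.5 - (-15.909) = 47.409 cm.
Applying the thin-lens equation again with f_2 = -19 cm and d_o2 = 47.409 cm gives d_i2 = -13.564 cm.
m_2 = -(-13.564)/(47.409) = 0.2861.
The system's lateral magnification is m_1 m_2 = (2.2727)(0.2861) = 0.6502.

0.650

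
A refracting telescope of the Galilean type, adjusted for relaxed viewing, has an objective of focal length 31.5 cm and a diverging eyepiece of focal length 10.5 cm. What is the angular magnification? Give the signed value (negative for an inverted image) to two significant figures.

M = -f_obj/f_eye = -31.5/(-10.5) = 3.000.

3.0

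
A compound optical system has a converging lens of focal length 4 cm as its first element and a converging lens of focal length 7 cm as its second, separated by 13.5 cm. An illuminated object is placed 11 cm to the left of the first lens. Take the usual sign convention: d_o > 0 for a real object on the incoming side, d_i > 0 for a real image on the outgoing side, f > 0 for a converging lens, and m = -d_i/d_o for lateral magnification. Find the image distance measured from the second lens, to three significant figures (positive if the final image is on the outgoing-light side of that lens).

236 cm

First lens: d_i1 = 1/(1/4 - 1/11) = 6.286 cm.
That image sits 7.214 cm in front of the second lens, so d_o2 = 7.214 cm.
Second lens: d_i2 = 1/(1/7 - 1/(7.214)) = 235.667 cm.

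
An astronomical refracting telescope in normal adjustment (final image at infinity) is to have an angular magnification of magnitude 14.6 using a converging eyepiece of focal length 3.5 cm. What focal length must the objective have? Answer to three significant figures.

51.1 cm

|M| = f_obj/|f_eye|, so f_obj = |M| x |f_eye| = 14.6 x 3.5 = 51.100 cm.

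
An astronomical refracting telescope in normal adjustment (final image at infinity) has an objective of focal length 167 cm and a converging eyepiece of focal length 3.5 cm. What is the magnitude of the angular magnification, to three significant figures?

|M| = f_obj/|f_eye| = 167/3.5 = 47.714.

47.7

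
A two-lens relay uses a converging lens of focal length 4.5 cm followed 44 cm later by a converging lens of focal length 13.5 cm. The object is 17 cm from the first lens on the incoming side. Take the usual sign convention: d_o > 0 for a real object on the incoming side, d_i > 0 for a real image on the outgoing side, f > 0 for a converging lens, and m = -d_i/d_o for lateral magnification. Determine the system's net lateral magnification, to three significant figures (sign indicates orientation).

First lens: d_i1 = 1/(1/4.5 - 1/17) = 6.120 cm.
m_1 = -(6.120)/17 = -0.3600.
Object distance for lens 2: d_o2 = 44 - 6.120 = 37.880 cm.
Second lens: d_i2 = 1/(1/13.5 - 1/(37.880)) = 20.975 cm.
m_2 = -(20.975)/(37.880) = -0.5537.
Total m = m_1 x m_2 = (-0.3600)(-0.5537) = 0.1993.

0.199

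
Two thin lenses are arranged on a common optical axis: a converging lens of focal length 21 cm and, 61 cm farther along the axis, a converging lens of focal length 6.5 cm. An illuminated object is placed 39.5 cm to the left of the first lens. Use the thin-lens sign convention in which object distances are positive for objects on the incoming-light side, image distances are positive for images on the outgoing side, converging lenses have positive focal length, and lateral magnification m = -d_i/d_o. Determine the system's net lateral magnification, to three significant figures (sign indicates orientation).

Applying the thin-lens equation to the first lens, 1/21 = 1/39.5 + 1/d_i1, which gives d_i1 = 44.838 cm.
Its lateral magnification is m_1 = -d_i1/d_o1 = -(44.838)/39.5 = -1.1351.
Object distance for lens 2: d_o2 = 61 - 44.838 = 16.162 cm.
Applying the thin-lens equation again with f_2 = 6.5 cm and d_o2 = 16.162 cm gives d_i2 = 10.873 cm.
m_2 = -(10.873)/(16.162) = -0.6727.
Overall magnification: m = m_1 m_2 = 0.7636.

0.764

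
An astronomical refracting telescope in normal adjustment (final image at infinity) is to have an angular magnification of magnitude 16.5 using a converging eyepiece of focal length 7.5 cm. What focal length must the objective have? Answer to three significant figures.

|M| = f_obj/|f_eye|, so f_obj = |M| x |f_eye| = 16.5 x 7.5 = 123.750 cm.

124 cm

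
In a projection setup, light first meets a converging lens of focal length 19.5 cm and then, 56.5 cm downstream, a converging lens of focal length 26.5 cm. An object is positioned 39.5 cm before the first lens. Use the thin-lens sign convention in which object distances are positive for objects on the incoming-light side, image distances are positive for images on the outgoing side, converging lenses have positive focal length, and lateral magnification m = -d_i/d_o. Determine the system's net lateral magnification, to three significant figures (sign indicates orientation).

-3.04

Lens 1: 1/d_i1 = 1/f_1 - 1/d_o1 = 1/19.5 - 1/39.5 = 0.02597 cm^-1, so d_i1 = 38.513 cm.
m_1 = -(38.513)/39.5 = -0.9750.
The intermediate image is 38.513 cm to the right of lens 1, so d_o2 = L - d_i1 = 56.5 - 38.513 = 17.987 cm.
Lens 2: 1/d_i2 = 1/f_2 - 1/d_o2 = 1/26.5 - 1/(17.987) = -0.01786 cm^-1, so d_i2 = -55.996 cm.
m_2 = -(-55.996)/(17.987) = 3.1131.
Overall magnification: m = m_1 m_2 = -3.0352.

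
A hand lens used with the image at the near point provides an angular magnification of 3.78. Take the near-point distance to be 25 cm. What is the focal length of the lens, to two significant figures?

For the image at the near point, M = 1 + D/f.
f = D/(M - 1) = 25/(3.78 - 1) = 8.993 cm.

9.0 cm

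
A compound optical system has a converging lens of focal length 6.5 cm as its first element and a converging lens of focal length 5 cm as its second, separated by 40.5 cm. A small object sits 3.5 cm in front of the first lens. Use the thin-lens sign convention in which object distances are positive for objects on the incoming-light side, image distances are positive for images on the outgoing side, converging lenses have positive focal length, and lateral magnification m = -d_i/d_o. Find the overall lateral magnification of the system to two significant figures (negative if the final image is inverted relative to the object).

-0.25

First lens: d_i1 = 1/(1/6.5 - 1/3.5) = -7.583 cm.
m_1 = -(-7.583)/3.5 = 2.1667.
With d_i1 < 0 the first image is virtual and lies on the object side; the object distance for lens 2 is d_o2 = 40.5 - (-7.583) = 48.083 cm.
Second lens: d_i2 = 1/(1/5 - 1/(48.083)) = 5.580 cm.
m_2 = -(5.580)/(48.083) = -0.1161.
The system's lateral magnification is m_1 m_2 = (2.1667)(-0.1161) = -0.2515.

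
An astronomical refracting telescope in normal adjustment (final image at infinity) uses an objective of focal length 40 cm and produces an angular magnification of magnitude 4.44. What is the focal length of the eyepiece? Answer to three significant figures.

|M| = f_obj/f_eye, so f_eye = f_obj/|M| = 40/4.44 = 9.009 cm.

9.01 cm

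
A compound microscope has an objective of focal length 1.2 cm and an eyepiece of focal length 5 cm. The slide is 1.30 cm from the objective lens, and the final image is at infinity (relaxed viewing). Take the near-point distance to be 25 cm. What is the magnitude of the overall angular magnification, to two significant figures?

60

Objective: 1/d_i = 1/f_obj - 1/d_o = 1/1.2 - 1/1.30 = 0.06410 cm^-1, so d_i = 15.600 cm.
m_obj = -d_i/d_o = -15.600/1.30 = -12.000.
Eyepiece angular magnification (image at infinity): M_eye = D/f_e = 25/5 = 5.000.
Overall M = m_obj x M_eye = (-12.000)(5.000) = -60.00.
|M| = 60.00.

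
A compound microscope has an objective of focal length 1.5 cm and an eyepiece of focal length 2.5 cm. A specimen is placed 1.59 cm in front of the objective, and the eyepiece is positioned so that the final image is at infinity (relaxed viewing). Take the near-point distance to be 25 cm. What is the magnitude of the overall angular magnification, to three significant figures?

167

Objective: 1/d_i = 1/f_obj - 1/d_o = 1/1.5 - 1/1.59 = 0.03774 cm^-1, so d_i = 26.500 cm.
m_obj = -d_i/d_o = -26.500/1.59 = -16.667.
Eyepiece angular magnification (image at infinity): M_eye = D/f_e = 25/2.5 = 10.000.
Overall M = m_obj x M_eye = (-16.667)(10.000) = -166.67.
|M| = 166.67.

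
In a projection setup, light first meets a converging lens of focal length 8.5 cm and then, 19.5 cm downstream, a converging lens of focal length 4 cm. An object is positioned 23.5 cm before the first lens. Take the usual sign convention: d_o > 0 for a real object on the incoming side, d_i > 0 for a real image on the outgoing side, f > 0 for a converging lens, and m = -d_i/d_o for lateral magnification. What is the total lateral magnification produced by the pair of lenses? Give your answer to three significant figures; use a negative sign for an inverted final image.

Lens 1: 1/d_i1 = 1/f_1 - 1/d_o1 = 1/8.5 - 1/23.5 = 0.07509 cm^-1, so d_i1 = 13.317 cm.
m_1 = -(13.317)/23.5 = -0.5667.
Object distance for lens 2: d_o2 = 19.5 - 13.317 = 6.183 cm.
Lens 2: 1/d_i2 = 1/f_2 - 1/d_o2 = 1/4 - 1/(6.183) = 0.08827 cm^-1, so d_i2 = 11.328 cm.
m_2 = -(11.328)/(6.183) = -1.8321.
Total m = m_1 x m_2 = (-0.5667)(-1.8321) = 1.0382.

1.04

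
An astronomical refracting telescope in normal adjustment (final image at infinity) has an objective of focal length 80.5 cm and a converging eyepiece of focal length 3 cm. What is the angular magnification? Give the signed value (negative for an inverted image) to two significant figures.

M = -f_obj/f_eye = -80.5/(3) = -26.833.

-27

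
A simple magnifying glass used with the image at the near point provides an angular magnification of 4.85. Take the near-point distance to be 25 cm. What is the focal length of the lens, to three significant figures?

6.49 cm

For the image at the near point, M = 1 + D/f.
f = D/(M - 1) = 25/(4.85 - 1) = 6.494 cm.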